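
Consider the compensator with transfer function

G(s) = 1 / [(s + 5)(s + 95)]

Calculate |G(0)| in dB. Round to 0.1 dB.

G(0) = 1 / (5·95) ≈ 0.0021053
20 log₁₀(0.0021053) ≈ -53.53 dB

-53.5 dB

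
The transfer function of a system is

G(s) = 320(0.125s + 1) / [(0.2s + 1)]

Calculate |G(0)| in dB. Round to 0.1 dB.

50.1 dB

G(0) = 320 · 1 / 1 = 320
20 log₁₀(320) ≈ 50.10 dB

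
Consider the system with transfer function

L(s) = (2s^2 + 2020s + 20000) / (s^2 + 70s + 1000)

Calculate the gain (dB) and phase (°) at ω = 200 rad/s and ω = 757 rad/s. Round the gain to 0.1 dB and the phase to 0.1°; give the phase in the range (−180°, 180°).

ω = 200: 19.9 dB, -61.8°; ω = 757: 10.4 dB, -48.3°

Substitute s = j200:
Numerator: 2(j200)^2 + 2020(j200) + 20000 = -60000 + j404000
Denominator: (j200)^2 + 70(j200) + 1000 = -39000 + j14000
|N| = √(60000² + 404000²) ≈ 4.0843e+05, ∠N ≈ 98.45°
|D| = √(39000² + 14000²) ≈ 41437, ∠D ≈ 160.25°
|L| = 4.0843e+05 / 41437 ≈ 9.8566
Gain = 20 log₁₀(9.8566) ≈ 19.87 dB
∠L = 98.45° − 160.25° = -61.80°

Substitute s = j757:
Numerator: 2(j757)^2 + 2020(j757) + 20000 = -1126098 + j1529140
Denominator: (j757)^2 + 70(j757) + 1000 = -572049 + j52990
|N| = √(1126098² + 1529140²) ≈ 1.899e+06, ∠N ≈ 126.37°
|D| = √(572049² + 52990²) ≈ 5.745e+05, ∠D ≈ 174.71°
|L| = 1.899e+06 / 5.745e+05 ≈ 3.3055
Gain = 20 log₁₀(3.3055) ≈ 10.38 dB
∠L = 126.37° − 174.71° = -48.34°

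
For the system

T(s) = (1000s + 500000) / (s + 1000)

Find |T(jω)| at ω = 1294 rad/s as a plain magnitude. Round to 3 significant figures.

Substitute s = j1294:
Numerator: 1000(j1294) + 500000 = 500000 + j1294000
Denominator: (j1294) + 1000 = 1000 + j1294
|N| = √(500000² + 1294000²) ≈ 1.3872e+06, ∠N ≈ 68.87°
|D| = √(1000² + 1294²) ≈ 1635.4, ∠D ≈ 52.30°
|T| = 1.3872e+06 / 1635.4 ≈ 848.23

848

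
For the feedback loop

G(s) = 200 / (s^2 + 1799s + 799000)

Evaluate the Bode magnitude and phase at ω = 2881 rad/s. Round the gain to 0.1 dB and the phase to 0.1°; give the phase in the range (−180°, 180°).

Substitute s = j2881:
Numerator: 200 = 200 + j0
Denominator: (j2881)^2 + 1799(j2881) + 799000 = -7501161 + j5182919
|N| = √(200² + 0²) ≈ 200, ∠N ≈ 0.00°
|D| = √(7501161² + 5182919²) ≈ 9.1176e+06, ∠D ≈ 145.36°
|G| = 200 / 9.1176e+06 ≈ 2.1936e-05
Gain = 20 log₁₀(2.1936e-05) ≈ -93.18 dB
∠G = 0.00° − 145.36° = -145.36°

-93.2 dB, -145.4°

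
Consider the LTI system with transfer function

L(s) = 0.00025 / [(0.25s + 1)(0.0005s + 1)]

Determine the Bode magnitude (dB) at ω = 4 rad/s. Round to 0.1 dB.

At ω = 4 rad/s:
pole (1 + j4·0.25) = 1 + j1 → |·| ≈ 1.4142, ∠ ≈ 45.00°
pole (1 + j4·0.0005) = 1 + j0.002 → |·| ≈ 1, ∠ ≈ 0.11°
|L| = 0.00025 · 1 / (1.4142 · 1) ≈ 0.00017678
Gain = 20 log₁₀(0.00017678) ≈ -75.05 dB

-75.1 dB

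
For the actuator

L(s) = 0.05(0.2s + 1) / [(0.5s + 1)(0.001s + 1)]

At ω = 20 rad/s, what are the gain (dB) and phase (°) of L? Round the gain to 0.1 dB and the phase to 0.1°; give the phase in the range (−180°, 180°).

-33.8 dB, -9.5°

At ω = 20 rad/s:
zero (1 + j20·0.2) = 1 + j4 → |·| ≈ 4.1231, ∠ ≈ 75.96°
pole (1 + j20·0.5) = 1 + j10 → |·| ≈ 10.05, ∠ ≈ 84.29°
pole (1 + j20·0.001) = 1 + j0.02 → |·| ≈ 1.0002, ∠ ≈ 1.15°
|L| = 0.05 · 4.1231 / (10.05 · 1.0002) ≈ 0.020509
Gain = 20 log₁₀(0.020509) ≈ -33.76 dB
∠L = (75.96°) − (84.29° + 1.15°) = -9.48°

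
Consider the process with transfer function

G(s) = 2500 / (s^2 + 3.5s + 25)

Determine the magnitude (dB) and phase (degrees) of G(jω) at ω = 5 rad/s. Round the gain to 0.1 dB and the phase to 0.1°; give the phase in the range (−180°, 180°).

At s = jω = j5:
quadratic: (j5)² + 3.5·j5 + 25 = 0 + j17.5 → |·| ≈ 17.5, ∠ ≈ 90.00°
|G| = 2500 / 17.5 ≈ 142.86
Gain = 20 log₁₀(142.86) ≈ 43.10 dB
∠G = 0.00° − 90.00° = -90.00°

43.1 dB, -90.0°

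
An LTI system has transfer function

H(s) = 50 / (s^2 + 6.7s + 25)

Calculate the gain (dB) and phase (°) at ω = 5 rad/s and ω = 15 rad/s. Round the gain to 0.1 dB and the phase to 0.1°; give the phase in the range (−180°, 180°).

At s = jω = j5:
quadratic: (j5)² + 6.7·j5 + 25 = 0 + j33.5 → |·| ≈ 33.5, ∠ ≈ 90.00°
|H| = 50 / 33.5 ≈ 1.4925
Gain = 20 log₁₀(1.4925) ≈ 3.48 dB
∠H = 0.00° − 90.00° = -90.00°

At s = jω = j15:
quadratic: (j15)² + 6.7·j15 + 25 = -200 + j100.5 → |·| ≈ 223.83, ∠ ≈ 153.32°
|H| = 50 / 223.83 ≈ 0.22338
Gain = 20 log₁₀(0.22338) ≈ -13.02 dB
∠H = 0.00° − 153.32° = -153.32°

ω = 5: 3.5 dB, -90.0°; ω = 15: -13.0 dB, -153.3°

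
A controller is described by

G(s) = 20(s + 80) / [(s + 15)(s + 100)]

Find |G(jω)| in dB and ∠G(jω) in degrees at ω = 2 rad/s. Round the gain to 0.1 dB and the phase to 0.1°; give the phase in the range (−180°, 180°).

0.5 dB, -7.3°

At s = jω = j2:
zero (s+80): 80 + j2 → |·| = √(80²+2²) = √6404 ≈ 80.025, ∠ = arctan(2/80) ≈ 1.43°
pole (s+15): 15 + j2 → |·| = √(15²+2²) = √229 ≈ 15.133, ∠ = arctan(2/15) ≈ 7.59°
pole (s+100): 100 + j2 → |·| = √(100²+2²) = √10004 ≈ 100.02, ∠ = arctan(2/100) ≈ 1.15°
|G| = 20 · 80.025 / 1513.6 ≈ 1.0574
Gain = 20 log₁₀(1.0574) ≈ 0.48 dB
∠G = 1.43° − 8.74° = -7.31°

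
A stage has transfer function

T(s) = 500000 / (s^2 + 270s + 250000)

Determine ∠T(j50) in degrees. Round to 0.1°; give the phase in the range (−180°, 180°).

-3.1°

At s = jω = j50:
quadratic: (j50)² + 270·j50 + 250000 = 247500 + j13500 → |·| ≈ 2.4787e+05, ∠ ≈ 3.12°
∠T = 0.00° − 3.12° = -3.12°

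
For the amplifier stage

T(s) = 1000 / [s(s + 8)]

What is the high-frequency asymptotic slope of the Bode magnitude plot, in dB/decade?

Each pole contributes −20 dB/decade at high frequency; each zero contributes +20 dB/decade.
Net: 0 zero(s) − 2 pole(s) → -40 dB/decade.

-40 dB/decade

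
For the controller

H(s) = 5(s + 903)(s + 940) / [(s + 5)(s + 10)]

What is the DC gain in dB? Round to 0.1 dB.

98.6 dB

H(0) = 5·903·940 / (5·10) = 84882
20 log₁₀(84882) ≈ 98.58 dB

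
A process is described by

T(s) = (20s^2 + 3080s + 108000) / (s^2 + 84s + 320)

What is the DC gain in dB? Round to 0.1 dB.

50.6 dB

T(0) = 108000 / 320 = 337.5
20 log₁₀(337.5) ≈ 50.57 dB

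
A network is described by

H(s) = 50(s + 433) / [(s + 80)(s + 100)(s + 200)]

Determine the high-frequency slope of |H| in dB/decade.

Each pole contributes −20 dB/decade at high frequency; each zero contributes +20 dB/decade.
Net: 1 zero(s) − 3 pole(s) → -40 dB/decade.

-40 dB/decade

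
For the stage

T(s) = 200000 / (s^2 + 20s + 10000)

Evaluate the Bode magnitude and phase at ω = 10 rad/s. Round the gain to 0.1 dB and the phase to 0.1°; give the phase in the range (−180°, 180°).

At s = jω = j10:
quadratic: (j10)² + 20·j10 + 10000 = 9900 + j200 → |·| ≈ 9902, ∠ ≈ 1.16°
|T| = 200000 / 9902 ≈ 20.198
Gain = 20 log₁₀(20.198) ≈ 26.11 dB
∠T = 0.00° − 1.16° = -1.16°

26.1 dB, -1.2°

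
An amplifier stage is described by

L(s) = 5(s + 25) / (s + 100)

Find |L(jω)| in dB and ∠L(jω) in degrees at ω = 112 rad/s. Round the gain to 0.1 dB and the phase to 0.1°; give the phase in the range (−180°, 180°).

11.6 dB, 29.2°

At s = jω = j112:
zero (s+25): 25 + j112 → |·| = √(25²+112²) = √13169 ≈ 114.76, ∠ = arctan(112/25) ≈ 77.42°
pole (s+100): 100 + j112 → |·| = √(100²+112²) = √22544 ≈ 150.15, ∠ = arctan(112/100) ≈ 48.24°
|L| = 5 · 114.76 / 150.15 ≈ 3.8215
Gain = 20 log₁₀(3.8215) ≈ 11.64 dB
∠L = 77.42° − 48.24° = 29.18°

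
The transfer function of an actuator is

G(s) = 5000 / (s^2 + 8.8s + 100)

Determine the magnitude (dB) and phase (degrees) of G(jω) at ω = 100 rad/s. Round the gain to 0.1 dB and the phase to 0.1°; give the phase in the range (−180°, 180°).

At s = jω = j100:
quadratic: (j100)² + 8.8·j100 + 100 = -9900 + j880 → |·| ≈ 9939, ∠ ≈ 174.92°
|G| = 5000 / 9939 ≈ 0.50307
Gain = 20 log₁₀(0.50307) ≈ -5.97 dB
∠G = 0.00° − 174.92° = -174.92°

-6.0 dB, -174.9°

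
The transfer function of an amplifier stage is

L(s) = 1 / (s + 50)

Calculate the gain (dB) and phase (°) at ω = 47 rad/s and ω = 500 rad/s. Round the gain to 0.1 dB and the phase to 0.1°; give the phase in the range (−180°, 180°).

ω = 47: -36.7 dB, -43.2°; ω = 500: -54.0 dB, -84.3°

At s = jω = j47:
pole (s+50): 50 + j47 → |·| = √(50²+47²) = √4709 ≈ 68.622, ∠ = arctan(47/50) ≈ 43.23°
|L| = 1 / 68.622 ≈ 0.014573
Gain = 20 log₁₀(0.014573) ≈ -36.73 dB
∠L = 0.00° − 43.23° = -43.23°

At s = jω = j500:
pole (s+50): 50 + j500 → |·| = √(50²+500²) = √252500 ≈ 502.49, ∠ = arctan(500/50) ≈ 84.29°
|L| = 1 / 502.49 ≈ 0.0019901
Gain = 20 log₁₀(0.0019901) ≈ -54.02 dB
∠L = 0.00° − 84.29° = -84.29°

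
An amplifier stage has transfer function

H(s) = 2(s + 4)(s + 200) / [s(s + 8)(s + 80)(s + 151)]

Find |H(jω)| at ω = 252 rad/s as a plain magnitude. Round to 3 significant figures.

3.29e-05

At s = jω = j252:
zero (s+4): 4 + j252 → |·| = √(4²+252²) = √63520 ≈ 252.03, ∠ = arctan(252/4) ≈ 89.09°
zero (s+200): 200 + j252 → |·| = √(200²+252²) = √103504 ≈ 321.72, ∠ = arctan(252/200) ≈ 51.56°
pole (s+8): 8 + j252 → |·| = √(8²+252²) = √63568 ≈ 252.13, ∠ = arctan(252/8) ≈ 88.18°
pole (s+80): 80 + j252 → |·| = √(80²+252²) = √69904 ≈ 264.39, ∠ = arctan(252/80) ≈ 72.39°
pole (s+151): 151 + j252 → |·| = √(151²+252²) = √86305 ≈ 293.78, ∠ = arctan(252/151) ≈ 59.07°
pole at origin: |s| = 252, ∠ = 90.00° (in denominator)
|H| = 2 · 81083 / 4.9351e+09 ≈ 3.286e-05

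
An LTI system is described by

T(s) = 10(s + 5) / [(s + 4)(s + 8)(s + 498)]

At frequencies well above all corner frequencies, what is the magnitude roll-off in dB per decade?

-40 dB/decade

Each pole contributes −20 dB/decade at high frequency; each zero contributes +20 dB/decade.
Net: 1 zero(s) − 3 pole(s) → -40 dB/decade.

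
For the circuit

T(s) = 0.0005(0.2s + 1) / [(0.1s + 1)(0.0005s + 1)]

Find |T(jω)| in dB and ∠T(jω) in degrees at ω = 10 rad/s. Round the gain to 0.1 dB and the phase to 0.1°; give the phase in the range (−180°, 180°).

At ω = 10 rad/s:
zero (1 + j10·0.2) = 1 + j2 → |·| ≈ 2.2361, ∠ ≈ 63.43°
pole (1 + j10·0.1) = 1 + j1 → |·| ≈ 1.4142, ∠ ≈ 45.00°
pole (1 + j10·0.0005) = 1 + j0.005 → |·| ≈ 1, ∠ ≈ 0.29°
|T| = 0.0005 · 2.2361 / (1.4142 · 1) ≈ 0.00079059
Gain = 20 log₁₀(0.00079059) ≈ -62.04 dB
∠T = (63.43°) − (45.00° + 0.29°) = 18.14°

-62.0 dB, 18.1°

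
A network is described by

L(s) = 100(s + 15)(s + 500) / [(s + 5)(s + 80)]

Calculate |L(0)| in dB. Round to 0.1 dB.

65.5 dB

L(0) = 100·15·500 / (5·80) = 1875
20 log₁₀(1875) ≈ 65.46 dB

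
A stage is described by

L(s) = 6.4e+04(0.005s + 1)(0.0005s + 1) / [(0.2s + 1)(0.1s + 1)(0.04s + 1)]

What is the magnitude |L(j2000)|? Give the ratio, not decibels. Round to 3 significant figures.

0.142

At ω = 2000 rad/s:
zero (1 + j2000·0.005) = 1 + j10 → |·| ≈ 10.05, ∠ ≈ 84.29°
zero (1 + j2000·0.0005) = 1 + j1 → |·| ≈ 1.4142, ∠ ≈ 45.00°
pole (1 + j2000·0.2) = 1 + j400 → |·| ≈ 400, ∠ ≈ 89.86°
pole (1 + j2000·0.1) = 1 + j200 → |·| ≈ 200, ∠ ≈ 89.71°
pole (1 + j2000·0.04) = 1 + j80 → |·| ≈ 80.006, ∠ ≈ 89.28°
|L| = 6.4e+04 · 10.05 · 1.4142 / (400 · 200 · 80.006) ≈ 0.14212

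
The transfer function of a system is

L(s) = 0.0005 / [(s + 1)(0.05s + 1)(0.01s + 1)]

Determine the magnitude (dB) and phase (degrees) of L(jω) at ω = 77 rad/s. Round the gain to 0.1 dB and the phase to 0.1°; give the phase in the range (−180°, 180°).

At ω = 77 rad/s:
pole (1 + j77·1) = 1 + j77 → |·| ≈ 77.006, ∠ ≈ 89.26°
pole (1 + j77·0.05) = 1 + j3.85 → |·| ≈ 3.9778, ∠ ≈ 75.44°
pole (1 + j77·0.01) = 1 + j0.77 → |·| ≈ 1.2621, ∠ ≈ 37.60°
|L| = 0.0005 · 1 / (77.006 · 3.9778 · 1.2621) ≈ 1.2933e-06
Gain = 20 log₁₀(1.2933e-06) ≈ -117.77 dB
∠L = (0°) − (89.26° + 75.44° + 37.60°) = -202.30° ≡ 157.70° (principal value)

-117.8 dB, 157.7°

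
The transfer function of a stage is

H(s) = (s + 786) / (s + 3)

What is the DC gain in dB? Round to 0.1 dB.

48.4 dB

H(0) = 1·786 / (3) = 262
20 log₁₀(262) ≈ 48.37 dB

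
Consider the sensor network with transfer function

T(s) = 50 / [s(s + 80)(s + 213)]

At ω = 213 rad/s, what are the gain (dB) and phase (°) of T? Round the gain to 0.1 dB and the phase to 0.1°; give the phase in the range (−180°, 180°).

-109.3 dB, 155.6°

At s = jω = j213:
pole (s+80): 80 + j213 → |·| = √(80²+213²) = √51769 ≈ 227.53, ∠ = arctan(213/80) ≈ 69.41°
pole (s+213): 213 + j213 → |·| = √(213²+213²) = √90738 ≈ 301.23, ∠ = arctan(213/213) ≈ 45.00°
pole at origin: |s| = 213, ∠ = 90.00° (in denominator)
|T| = 50 / 1.4599e+07 ≈ 3.4249e-06
Gain = 20 log₁₀(3.4249e-06) ≈ -109.31 dB
∠T = 0.00° − 204.41° = -204.41° ≡ 155.59° (principal value)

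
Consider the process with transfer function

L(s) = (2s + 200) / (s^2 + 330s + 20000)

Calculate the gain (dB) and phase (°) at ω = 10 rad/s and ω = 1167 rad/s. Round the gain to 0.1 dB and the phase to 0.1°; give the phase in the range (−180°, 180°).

ω = 10: -40.0 dB, -3.7°; ω = 1167: -55.5 dB, -78.9°

Substitute s = j10:
Numerator: 2(j10) + 200 = 200 + j20
Denominator: (j10)^2 + 330(j10) + 20000 = 19900 + j3300
|N| = √(200² + 20²) ≈ 201, ∠N ≈ 5.71°
|D| = √(19900² + 3300²) ≈ 20172, ∠D ≈ 9.42°
|L| = 201 / 20172 ≈ 0.0099643
Gain = 20 log₁₀(0.0099643) ≈ -40.03 dB
∠L = 5.71° − 9.42° = -3.71°

Substitute s = j1167:
Numerator: 2(j1167) + 200 = 200 + j2334
Denominator: (j1167)^2 + 330(j1167) + 20000 = -1341889 + j385110
|N| = √(200² + 2334²) ≈ 2342.6, ∠N ≈ 85.10°
|D| = √(1341889² + 385110²) ≈ 1.3961e+06, ∠D ≈ 163.99°
|L| = 2342.6 / 1.3961e+06 ≈ 0.001678
Gain = 20 log₁₀(0.001678) ≈ -55.50 dB
∠L = 85.10° − 163.99° = -78.89°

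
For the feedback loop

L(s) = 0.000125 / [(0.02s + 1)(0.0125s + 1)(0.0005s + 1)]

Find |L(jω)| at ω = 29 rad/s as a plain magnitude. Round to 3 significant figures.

0.000102

At ω = 29 rad/s:
pole (1 + j29·0.02) = 1 + j0.58 → |·| ≈ 1.156, ∠ ≈ 30.11°
pole (1 + j29·0.0125) = 1 + j0.3625 → |·| ≈ 1.0637, ∠ ≈ 19.93°
pole (1 + j29·0.0005) = 1 + j0.0145 → |·| ≈ 1.0001, ∠ ≈ 0.83°
|L| = 0.000125 · 1 / (1.156 · 1.0637 · 1.0001) ≈ 0.00010165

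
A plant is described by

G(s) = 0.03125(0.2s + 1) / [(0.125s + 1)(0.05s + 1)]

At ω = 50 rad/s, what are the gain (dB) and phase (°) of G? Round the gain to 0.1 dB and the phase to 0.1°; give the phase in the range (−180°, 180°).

At ω = 50 rad/s:
zero (1 + j50·0.2) = 1 + j10 → |·| ≈ 10.05, ∠ ≈ 84.29°
pole (1 + j50·0.125) = 1 + j6.25 → |·| ≈ 6.3295, ∠ ≈ 80.91°
pole (1 + j50·0.05) = 1 + j2.5 → |·| ≈ 2.6926, ∠ ≈ 68.20°
|G| = 0.03125 · 10.05 / (6.3295 · 2.6926) ≈ 0.018428
Gain = 20 log₁₀(0.018428) ≈ -34.69 dB
∠G = (84.29°) − (80.91° + 68.20°) = -64.82°

-34.7 dB, -64.8°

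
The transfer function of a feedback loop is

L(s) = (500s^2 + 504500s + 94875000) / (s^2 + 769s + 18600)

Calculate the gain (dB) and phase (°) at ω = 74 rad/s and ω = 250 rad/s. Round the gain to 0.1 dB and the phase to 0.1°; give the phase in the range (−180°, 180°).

Substitute s = j74:
Numerator: 500(j74)^2 + 504500(j74) + 94875000 = 92137000 + j37333000
Denominator: (j74)^2 + 769(j74) + 18600 = 13124 + j56906
|N| = √(92137000² + 37333000²) ≈ 9.9413e+07, ∠N ≈ 22.06°
|D| = √(13124² + 56906²) ≈ 58400, ∠D ≈ 77.01°
|L| = 9.9413e+07 / 58400 ≈ 1702.3
Gain = 20 log₁₀(1702.3) ≈ 64.62 dB
∠L = 22.06° − 77.01° = -54.95°

Substitute s = j250:
Numerator: 500(j250)^2 + 504500(j250) + 94875000 = 63625000 + j126125000
Denominator: (j250)^2 + 769(j250) + 18600 = -43900 + j192250
|N| = √(63625000² + 126125000²) ≈ 1.4126e+08, ∠N ≈ 63.23°
|D| = √(43900² + 192250²) ≈ 1.972e+05, ∠D ≈ 102.86°
|L| = 1.4126e+08 / 1.972e+05 ≈ 716.33
Gain = 20 log₁₀(716.33) ≈ 57.10 dB
∠L = 63.23° − 102.86° = -39.63°

ω = 74: 64.6 dB, -55.0°; ω = 250: 57.1 dB, -39.6°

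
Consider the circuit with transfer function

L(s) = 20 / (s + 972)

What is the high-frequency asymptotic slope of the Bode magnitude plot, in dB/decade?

-20 dB/decade

Each pole contributes −20 dB/decade at high frequency; each zero contributes +20 dB/decade.
Net: 0 zero(s) − 1 pole(s) → -20 dB/decade.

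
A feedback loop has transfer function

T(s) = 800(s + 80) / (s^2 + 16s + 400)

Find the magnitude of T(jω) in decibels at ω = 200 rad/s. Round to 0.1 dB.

At s = jω = j200:
zero (s+80): 80 + j200 → |·| = √(80²+200²) = √46400 ≈ 215.41, ∠ = arctan(200/80) ≈ 68.20°
quadratic: (j200)² + 16·j200 + 400 = -39600 + j3200 → |·| ≈ 39729, ∠ ≈ 175.38°
|T| = 800 · 215.41 / 39729 ≈ 4.3376
Gain = 20 log₁₀(4.3376) ≈ 12.74 dB

12.7 dB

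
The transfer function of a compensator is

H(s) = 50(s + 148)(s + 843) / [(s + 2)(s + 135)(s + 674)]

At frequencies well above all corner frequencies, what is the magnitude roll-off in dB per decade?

Each pole contributes −20 dB/decade at high frequency; each zero contributes +20 dB/decade.
Net: 2 zero(s) − 3 pole(s) → -20 dB/decade.

-20 dB/decade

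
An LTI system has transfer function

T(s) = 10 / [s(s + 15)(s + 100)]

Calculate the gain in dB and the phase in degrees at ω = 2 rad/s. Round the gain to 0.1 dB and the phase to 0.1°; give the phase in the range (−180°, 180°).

At s = jω = j2:
pole (s+15): 15 + j2 → |·| = √(15²+2²) = √229 ≈ 15.133, ∠ = arctan(2/15) ≈ 7.59°
pole (s+100): 100 + j2 → |·| = √(100²+2²) = √10004 ≈ 100.02, ∠ = arctan(2/100) ≈ 1.15°
pole at origin: |s| = 2, ∠ = 90.00° (in denominator)
|T| = 10 / 3027.2 ≈ 0.0033034
Gain = 20 log₁₀(0.0033034) ≈ -49.62 dB
∠T = 0.00° − 98.74° = -98.74°

-49.6 dB, -98.7°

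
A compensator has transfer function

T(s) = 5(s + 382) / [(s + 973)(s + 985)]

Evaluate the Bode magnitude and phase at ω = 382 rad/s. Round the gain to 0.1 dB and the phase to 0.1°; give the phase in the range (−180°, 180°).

At s = jω = j382:
zero (s+382): 382 + j382 → |·| = √(382²+382²) = √291848 ≈ 540.23, ∠ = arctan(382/382) ≈ 45.00°
pole (s+973): 973 + j382 → |·| = √(973²+382²) = √1092653 ≈ 1045.3, ∠ = arctan(382/973) ≈ 21.43°
pole (s+985): 985 + j382 → |·| = √(985²+382²) = √1116149 ≈ 1056.5, ∠ = arctan(382/985) ≈ 21.20°
|T| = 5 · 540.23 / 1.1044e+06 ≈ 0.0024458
Gain = 20 log₁₀(0.0024458) ≈ -52.23 dB
∠T = 45.00° − 42.63° = 2.37°

-52.2 dB, 2.4°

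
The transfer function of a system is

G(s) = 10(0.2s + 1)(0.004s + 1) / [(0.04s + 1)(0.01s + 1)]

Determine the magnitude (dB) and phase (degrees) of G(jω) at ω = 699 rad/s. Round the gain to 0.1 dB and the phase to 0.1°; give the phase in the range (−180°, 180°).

26.5 dB, -9.9°

At ω = 699 rad/s:
zero (1 + j699·0.2) = 1 + j139.8 → |·| ≈ 139.8, ∠ ≈ 89.59°
zero (1 + j699·0.004) = 1 + j2.796 → |·| ≈ 2.9694, ∠ ≈ 70.32°
pole (1 + j699·0.04) = 1 + j27.96 → |·| ≈ 27.978, ∠ ≈ 87.95°
pole (1 + j699·0.01) = 1 + j6.99 → |·| ≈ 7.0612, ∠ ≈ 81.86°
|G| = 10 · 139.8 · 2.9694 / (27.978 · 7.0612) ≈ 21.013
Gain = 20 log₁₀(21.013) ≈ 26.45 dB
∠G = (89.59° + 70.32°) − (87.95° + 81.86°) = -9.90°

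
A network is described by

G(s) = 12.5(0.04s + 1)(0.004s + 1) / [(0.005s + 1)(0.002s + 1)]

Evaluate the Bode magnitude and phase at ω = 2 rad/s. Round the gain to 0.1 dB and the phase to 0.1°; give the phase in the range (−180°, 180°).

At ω = 2 rad/s:
zero (1 + j2·0.04) = 1 + j0.08 → |·| ≈ 1.0032, ∠ ≈ 4.57°
zero (1 + j2·0.004) = 1 + j0.008 → |·| ≈ 1, ∠ ≈ 0.46°
pole (1 + j2·0.005) = 1 + j0.01 → |·| ≈ 1, ∠ ≈ 0.57°
pole (1 + j2·0.002) = 1 + j0.004 → |·| ≈ 1, ∠ ≈ 0.23°
|G| = 12.5 · 1.0032 · 1 / (1 · 1) ≈ 12.54
Gain = 20 log₁₀(12.54) ≈ 21.97 dB
∠G = (4.57° + 0.46°) − (0.57° + 0.23°) = 4.23°

22.0 dB, 4.2°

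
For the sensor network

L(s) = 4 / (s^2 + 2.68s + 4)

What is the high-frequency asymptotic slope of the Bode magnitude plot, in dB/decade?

Each pole contributes −20 dB/decade at high frequency; each zero contributes +20 dB/decade.
Net: 0 zero(s) − 2 pole(s) → -40 dB/decade.

-40 dB/decade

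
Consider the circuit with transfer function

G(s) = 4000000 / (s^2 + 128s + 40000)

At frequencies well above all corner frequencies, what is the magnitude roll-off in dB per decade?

-40 dB/decade

Each pole contributes −20 dB/decade at high frequency; each zero contributes +20 dB/decade.
Net: 0 zero(s) − 2 pole(s) → -40 dB/decade.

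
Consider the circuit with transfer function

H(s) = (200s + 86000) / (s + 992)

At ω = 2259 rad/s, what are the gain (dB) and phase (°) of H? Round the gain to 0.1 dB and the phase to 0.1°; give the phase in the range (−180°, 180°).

Substitute s = j2259:
Numerator: 200(j2259) + 86000 = 86000 + j451800
Denominator: (j2259) + 992 = 992 + j2259
|N| = √(86000² + 451800²) ≈ 4.5991e+05, ∠N ≈ 79.22°
|D| = √(992² + 2259²) ≈ 2467.2, ∠D ≈ 66.29°
|H| = 4.5991e+05 / 2467.2 ≈ 186.41
Gain = 20 log₁₀(186.41) ≈ 45.41 dB
∠H = 79.22° − 66.29° = 12.93°

45.4 dB, 12.9°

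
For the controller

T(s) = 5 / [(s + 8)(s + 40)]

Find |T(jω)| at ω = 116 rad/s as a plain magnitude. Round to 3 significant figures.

0.000350

At s = jω = j116:
pole (s+8): 8 + j116 → |·| = √(8²+116²) = √13520 ≈ 116.28, ∠ = arctan(116/8) ≈ 86.05°
pole (s+40): 40 + j116 → |·| = √(40²+116²) = √15056 ≈ 122.7, ∠ = arctan(116/40) ≈ 70.97°
|T| = 5 / 14268 ≈ 0.00035043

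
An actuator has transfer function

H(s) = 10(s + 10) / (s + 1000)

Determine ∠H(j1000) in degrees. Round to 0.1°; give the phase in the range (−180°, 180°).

44.4°

At s = jω = j1000:
zero (s+10): 10 + j1000 → |·| = √(10²+1000²) = √1000100 ≈ 1000, ∠ = arctan(1000/10) ≈ 89.43°
pole (s+1000): 1000 + j1000 → |·| = √(1000²+1000²) = √2000000 ≈ 1414.2, ∠ = arctan(1000/1000) ≈ 45.00°
∠H = 89.43° − 45.00° = 44.43°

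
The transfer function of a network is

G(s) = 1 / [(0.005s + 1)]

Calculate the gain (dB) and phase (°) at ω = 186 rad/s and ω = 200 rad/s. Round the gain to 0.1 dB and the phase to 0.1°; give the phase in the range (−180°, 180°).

ω = 186: -2.7 dB, -42.9°; ω = 200: -3.0 dB, -45.0°

At ω = 186 rad/s:
pole (1 + j186·0.005) = 1 + j0.93 → |·| ≈ 1.3656, ∠ ≈ 42.92°
|G| = 1 · 1 / (1.3656) ≈ 0.73228
Gain = 20 log₁₀(0.73228) ≈ -2.71 dB
∠G = (0°) − (42.92°) = -42.92°

At ω = 200 rad/s:
pole (1 + j200·0.005) = 1 + j1 → |·| ≈ 1.4142, ∠ ≈ 45.00°
|G| = 1 · 1 / (1.4142) ≈ 0.70711
Gain = 20 log₁₀(0.70711) ≈ -3.01 dB
∠G = (0°) − (45.00°) = -45.00°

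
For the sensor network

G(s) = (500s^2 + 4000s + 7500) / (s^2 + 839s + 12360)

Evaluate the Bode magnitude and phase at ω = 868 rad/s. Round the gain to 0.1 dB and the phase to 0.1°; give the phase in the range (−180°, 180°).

Substitute s = j868:
Numerator: 500(j868)^2 + 4000(j868) + 7500 = -376704500 + j3472000
Denominator: (j868)^2 + 839(j868) + 12360 = -741064 + j728252
|N| = √(376704500² + 3472000²) ≈ 3.7672e+08, ∠N ≈ 179.47°
|D| = √(741064² + 728252²) ≈ 1.039e+06, ∠D ≈ 135.50°
|G| = 3.7672e+08 / 1.039e+06 ≈ 362.58
Gain = 20 log₁₀(362.58) ≈ 51.19 dB
∠G = 179.47° − 135.50° = 43.97°

51.2 dB, 44.0°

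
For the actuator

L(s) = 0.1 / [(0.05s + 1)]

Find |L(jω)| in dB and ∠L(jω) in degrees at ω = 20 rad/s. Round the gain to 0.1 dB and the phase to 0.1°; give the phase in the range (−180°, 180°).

At ω = 20 rad/s:
pole (1 + j20·0.05) = 1 + j1 → |·| ≈ 1.4142, ∠ ≈ 45.00°
|L| = 0.1 · 1 / (1.4142) ≈ 0.070711
Gain = 20 log₁₀(0.070711) ≈ -23.01 dB
∠L = (0°) − (45.00°) = -45.00°

-23.0 dB, -45.0°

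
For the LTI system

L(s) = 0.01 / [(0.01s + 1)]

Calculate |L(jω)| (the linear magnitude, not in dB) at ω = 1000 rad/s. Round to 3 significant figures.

0.000995

At ω = 1000 rad/s:
pole (1 + j1000·0.01) = 1 + j10 → |·| ≈ 10.05, ∠ ≈ 84.29°
|L| = 0.01 · 1 / (10.05) ≈ 0.00099502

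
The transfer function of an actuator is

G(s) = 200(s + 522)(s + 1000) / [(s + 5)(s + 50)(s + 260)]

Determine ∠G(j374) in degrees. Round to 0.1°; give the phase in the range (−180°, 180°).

-170.7°

At s = jω = j374:
zero (s+522): 522 + j374 → |·| = √(522²+374²) = √412360 ≈ 642.15, ∠ = arctan(374/522) ≈ 35.62°
zero (s+1000): 1000 + j374 → |·| = √(1000²+374²) = √1139876 ≈ 1067.6, ∠ = arctan(374/1000) ≈ 20.51°
pole (s+5): 5 + j374 → |·| = √(5²+374²) = √139901 ≈ 374.03, ∠ = arctan(374/5) ≈ 89.23°
pole (s+50): 50 + j374 → |·| = √(50²+374²) = √142376 ≈ 377.33, ∠ = arctan(374/50) ≈ 82.39°
pole (s+260): 260 + j374 → |·| = √(260²+374²) = √207476 ≈ 455.5, ∠ = arctan(374/260) ≈ 55.19°
∠G = 56.13° − 226.81° = -170.68°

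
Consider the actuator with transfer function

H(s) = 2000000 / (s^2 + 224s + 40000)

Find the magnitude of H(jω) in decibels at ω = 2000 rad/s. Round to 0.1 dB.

At s = jω = j2000:
quadratic: (j2000)² + 224·j2000 + 40000 = -3960000 + j448000 → |·| ≈ 3.9853e+06, ∠ ≈ 173.55°
|H| = 2000000 / 3.9853e+06 ≈ 0.50184
Gain = 20 log₁₀(0.50184) ≈ -5.99 dB

-6.0 dB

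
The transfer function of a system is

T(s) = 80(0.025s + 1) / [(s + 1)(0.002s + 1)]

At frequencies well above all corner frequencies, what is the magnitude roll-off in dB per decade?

Each pole contributes −20 dB/decade at high frequency; each zero contributes +20 dB/decade.
Net: 1 zero(s) − 2 pole(s) → -20 dB/decade.

-20 dB/decade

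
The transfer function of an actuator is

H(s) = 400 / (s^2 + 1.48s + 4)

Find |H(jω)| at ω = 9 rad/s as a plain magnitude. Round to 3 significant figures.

At s = jω = j9:
quadratic: (j9)² + 1.48·j9 + 4 = -77 + j13.32 → |·| ≈ 78.144, ∠ ≈ 170.19°
|H| = 400 / 78.144 ≈ 5.1188

5.12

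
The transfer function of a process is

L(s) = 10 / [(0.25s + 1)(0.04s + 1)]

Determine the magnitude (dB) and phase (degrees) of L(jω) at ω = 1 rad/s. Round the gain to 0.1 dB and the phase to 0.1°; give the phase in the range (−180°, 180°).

19.7 dB, -16.3°

At ω = 1 rad/s:
pole (1 + j1·0.25) = 1 + j0.25 → |·| ≈ 1.0308, ∠ ≈ 14.04°
pole (1 + j1·0.04) = 1 + j0.04 → |·| ≈ 1.0008, ∠ ≈ 2.29°
|L| = 10 · 1 / (1.0308 · 1.0008) ≈ 9.6934
Gain = 20 log₁₀(9.6934) ≈ 19.73 dB
∠L = (0°) − (14.04° + 2.29°) = -16.33°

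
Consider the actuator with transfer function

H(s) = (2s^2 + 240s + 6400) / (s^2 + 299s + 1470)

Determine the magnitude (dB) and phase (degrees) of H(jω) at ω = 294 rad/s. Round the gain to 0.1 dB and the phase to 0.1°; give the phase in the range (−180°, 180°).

Substitute s = j294:
Numerator: 2(j294)^2 + 240(j294) + 6400 = -166472 + j70560
Denominator: (j294)^2 + 299(j294) + 1470 = -84966 + j87906
|N| = √(166472² + 70560²) ≈ 1.8081e+05, ∠N ≈ 157.03°
|D| = √(84966² + 87906²) ≈ 1.2226e+05, ∠D ≈ 134.03°
|H| = 1.8081e+05 / 1.2226e+05 ≈ 1.4789
Gain = 20 log₁₀(1.4789) ≈ 3.40 dB
∠H = 157.03° − 134.03° = 23.00°

3.4 dB, 23.0°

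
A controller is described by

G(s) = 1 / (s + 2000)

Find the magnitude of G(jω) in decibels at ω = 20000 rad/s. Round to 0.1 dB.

At s = jω = j20000:
pole (s+2000): 2000 + j20000 → |·| = √(2000²+20000²) = √404000000 ≈ 20100, ∠ = arctan(20000/2000) ≈ 84.29°
|G| = 1 / 20100 ≈ 4.9751e-05
Gain = 20 log₁₀(4.9751e-05) ≈ -86.06 dB

-86.1 dB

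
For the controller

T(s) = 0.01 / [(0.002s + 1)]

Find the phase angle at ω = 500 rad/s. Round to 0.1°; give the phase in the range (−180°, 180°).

At ω = 500 rad/s:
pole (1 + j500·0.002) = 1 + j1 → |·| ≈ 1.4142, ∠ ≈ 45.00°
∠T = (0°) − (45.00°) = -45.00°

-45.0°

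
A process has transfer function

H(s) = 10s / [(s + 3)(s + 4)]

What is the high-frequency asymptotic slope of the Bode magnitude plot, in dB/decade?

Each pole contributes −20 dB/decade at high frequency; each zero contributes +20 dB/decade.
Net: 1 zero(s) − 2 pole(s) → -20 dB/decade.

-20 dB/decade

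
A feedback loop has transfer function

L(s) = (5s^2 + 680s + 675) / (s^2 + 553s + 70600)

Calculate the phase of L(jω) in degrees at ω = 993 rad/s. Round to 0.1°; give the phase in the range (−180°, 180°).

23.2°

Substitute s = j993:
Numerator: 5(j993)^2 + 680(j993) + 675 = -4929570 + j675240
Denominator: (j993)^2 + 553(j993) + 70600 = -915449 + j549129
|N| = √(4929570² + 675240²) ≈ 4.9756e+06, ∠N ≈ 172.20°
|D| = √(915449² + 549129²) ≈ 1.0675e+06, ∠D ≈ 149.04°
∠L = 172.20° − 149.04° = 23.16°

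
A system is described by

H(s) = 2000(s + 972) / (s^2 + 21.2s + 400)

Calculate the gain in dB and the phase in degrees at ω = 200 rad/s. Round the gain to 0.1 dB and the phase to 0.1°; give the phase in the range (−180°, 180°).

34.0 dB, -162.3°

At s = jω = j200:
zero (s+972): 972 + j200 → |·| = √(972²+200²) = √984784 ≈ 992.36, ∠ = arctan(200/972) ≈ 11.63°
quadratic: (j200)² + 21.2·j200 + 400 = -39600 + j4240 → |·| ≈ 39826, ∠ ≈ 173.89°
|H| = 2000 · 992.36 / 39826 ≈ 49.835
Gain = 20 log₁₀(49.835) ≈ 33.95 dB
∠H = 11.63° − 173.89° = -162.26°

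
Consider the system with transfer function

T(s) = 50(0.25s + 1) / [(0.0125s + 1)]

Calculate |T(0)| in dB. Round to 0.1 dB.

34.0 dB

T(0) = 50 · 1 / 1 = 50
20 log₁₀(50) ≈ 33.98 dB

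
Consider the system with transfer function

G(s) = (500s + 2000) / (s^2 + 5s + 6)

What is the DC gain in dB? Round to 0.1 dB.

50.5 dB

G(0) = 2000 / 6 ≈ 333.33
20 log₁₀(333.33) ≈ 50.46 dB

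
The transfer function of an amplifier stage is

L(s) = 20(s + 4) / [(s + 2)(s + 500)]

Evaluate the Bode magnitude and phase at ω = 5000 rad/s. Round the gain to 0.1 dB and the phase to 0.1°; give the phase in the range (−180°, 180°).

At s = jω = j5000:
zero (s+4): 4 + j5000 → |·| = √(4²+5000²) = √25000016 ≈ 5000, ∠ = arctan(5000/4) ≈ 89.95°
pole (s+2): 2 + j5000 → |·| = √(2²+5000²) = √25000004 ≈ 5000, ∠ = arctan(5000/2) ≈ 89.98°
pole (s+500): 500 + j5000 → |·| = √(500²+5000²) = √25250000 ≈ 5024.9, ∠ = arctan(5000/500) ≈ 84.29°
|L| = 20 · 5000 / 2.5124e+07 ≈ 0.0039803
Gain = 20 log₁₀(0.0039803) ≈ -48.00 dB
∠L = 89.95° − 174.27° = -84.32°

-48.0 dB, -84.3°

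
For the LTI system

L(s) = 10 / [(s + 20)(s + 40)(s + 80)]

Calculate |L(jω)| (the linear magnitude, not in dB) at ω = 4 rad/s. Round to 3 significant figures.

0.000152

At s = jω = j4:
pole (s+20): 20 + j4 → |·| = √(20²+4²) = √416 ≈ 20.396, ∠ = arctan(4/20) ≈ 11.31°
pole (s+40): 40 + j4 → |·| = √(40²+4²) = √1616 ≈ 40.2, ∠ = arctan(4/40) ≈ 5.71°
pole (s+80): 80 + j4 → |·| = √(80²+4²) = √6416 ≈ 80.1, ∠ = arctan(4/80) ≈ 2.86°
|L| = 10 / 65676 ≈ 0.00015226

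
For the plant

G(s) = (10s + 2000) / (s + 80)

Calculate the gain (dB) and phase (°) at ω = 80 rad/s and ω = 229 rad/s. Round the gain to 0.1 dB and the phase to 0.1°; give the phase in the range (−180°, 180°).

ω = 80: 25.6 dB, -23.2°; ω = 229: 22.0 dB, -21.9°

Substitute s = j80:
Numerator: 10(j80) + 2000 = 2000 + j800
Denominator: (j80) + 80 = 80 + j80
|N| = √(2000² + 800²) ≈ 2154.1, ∠N ≈ 21.80°
|D| = √(80² + 80²) ≈ 113.14, ∠D ≈ 45.00°
|G| = 2154.1 / 113.14 ≈ 19.039
Gain = 20 log₁₀(19.039) ≈ 25.59 dB
∠G = 21.80° − 45.00° = -23.20°

Substitute s = j229:
Numerator: 10(j229) + 2000 = 2000 + j2290
Denominator: (j229) + 80 = 80 + j229
|N| = √(2000² + 2290²) ≈ 3040.4, ∠N ≈ 48.87°
|D| = √(80² + 229²) ≈ 242.57, ∠D ≈ 70.74°
|G| = 3040.4 / 242.57 ≈ 12.534
Gain = 20 log₁₀(12.534) ≈ 21.96 dB
∠G = 48.87° − 70.74° = -21.87°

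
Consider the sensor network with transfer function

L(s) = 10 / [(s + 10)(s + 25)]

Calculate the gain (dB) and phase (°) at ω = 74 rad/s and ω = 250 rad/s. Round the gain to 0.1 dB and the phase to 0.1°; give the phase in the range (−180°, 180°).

At s = jω = j74:
pole (s+10): 10 + j74 → |·| = √(10²+74²) = √5576 ≈ 74.673, ∠ = arctan(74/10) ≈ 82.30°
pole (s+25): 25 + j74 → |·| = √(25²+74²) = √6101 ≈ 78.109, ∠ = arctan(74/25) ≈ 71.33°
|L| = 10 / 5832.6 ≈ 0.0017145
Gain = 20 log₁₀(0.0017145) ≈ -55.32 dB
∠L = 0.00° − 153.63° = -153.63°

At s = jω = j250:
pole (s+10): 10 + j250 → |·| = √(10²+250²) = √62600 ≈ 250.2, ∠ = arctan(250/10) ≈ 87.71°
pole (s+25): 25 + j250 → |·| = √(25²+250²) = √63125 ≈ 251.25, ∠ = arctan(250/25) ≈ 84.29°
|L| = 10 / 62863 ≈ 0.00015908
Gain = 20 log₁₀(0.00015908) ≈ -75.97 dB
∠L = 0.00° − 172.00° = -172.00°

ω = 74: -55.3 dB, -153.6°; ω = 250: -76.0 dB, -172.0°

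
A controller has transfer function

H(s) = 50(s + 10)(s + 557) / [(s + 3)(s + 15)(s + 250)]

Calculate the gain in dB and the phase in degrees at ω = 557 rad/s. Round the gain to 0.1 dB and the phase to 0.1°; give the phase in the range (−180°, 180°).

-18.7 dB, -110.0°

At s = jω = j557:
zero (s+10): 10 + j557 → |·| = √(10²+557²) = √310349 ≈ 557.09, ∠ = arctan(557/10) ≈ 88.97°
zero (s+557): 557 + j557 → |·| = √(557²+557²) = √620498 ≈ 787.72, ∠ = arctan(557/557) ≈ 45.00°
pole (s+3): 3 + j557 → |·| = √(3²+557²) = √310258 ≈ 557.01, ∠ = arctan(557/3) ≈ 89.69°
pole (s+15): 15 + j557 → |·| = √(15²+557²) = √310474 ≈ 557.2, ∠ = arctan(557/15) ≈ 88.46°
pole (s+250): 250 + j557 → |·| = √(250²+557²) = √372749 ≈ 610.53, ∠ = arctan(557/250) ≈ 65.83°
|H| = 50 · 4.3883e+05 / 1.8949e+08 ≈ 0.11579
Gain = 20 log₁₀(0.11579) ≈ -18.73 dB
∠H = 133.97° − 243.98° = -110.01°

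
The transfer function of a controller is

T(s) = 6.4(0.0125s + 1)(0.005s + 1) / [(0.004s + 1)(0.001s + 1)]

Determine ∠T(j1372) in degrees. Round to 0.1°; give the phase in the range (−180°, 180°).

34.8°

At ω = 1372 rad/s:
zero (1 + j1372·0.0125) = 1 + j17.15 → |·| ≈ 17.179, ∠ ≈ 86.66°
zero (1 + j1372·0.005) = 1 + j6.86 → |·| ≈ 6.9325, ∠ ≈ 81.71°
pole (1 + j1372·0.004) = 1 + j5.488 → |·| ≈ 5.5784, ∠ ≈ 79.67°
pole (1 + j1372·0.001) = 1 + j1.372 → |·| ≈ 1.6978, ∠ ≈ 53.91°
∠T = (86.66° + 81.71°) − (79.67° + 53.91°) = 34.79°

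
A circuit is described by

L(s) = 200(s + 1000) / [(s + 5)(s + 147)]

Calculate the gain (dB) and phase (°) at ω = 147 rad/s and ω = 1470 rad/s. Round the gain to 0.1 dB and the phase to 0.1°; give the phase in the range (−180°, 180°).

At s = jω = j147:
zero (s+1000): 1000 + j147 → |·| = √(1000²+147²) = √1021609 ≈ 1010.7, ∠ = arctan(147/1000) ≈ 8.36°
pole (s+5): 5 + j147 → |·| = √(5²+147²) = √21634 ≈ 147.09, ∠ = arctan(147/5) ≈ 88.05°
pole (s+147): 147 + j147 → |·| = √(147²+147²) = √43218 ≈ 207.89, ∠ = arctan(147/147) ≈ 45.00°
|L| = 200 · 1010.7 / 30579 ≈ 6.6104
Gain = 20 log₁₀(6.6104) ≈ 16.40 dB
∠L = 8.36° − 133.05° = -124.69°

At s = jω = j1470:
zero (s+1000): 1000 + j1470 → |·| = √(1000²+1470²) = √3160900 ≈ 1777.9, ∠ = arctan(1470/1000) ≈ 55.77°
pole (s+5): 5 + j1470 → |·| = √(5²+1470²) = √2160925 ≈ 1470, ∠ = arctan(1470/5) ≈ 89.81°
pole (s+147): 147 + j1470 → |·| = √(147²+1470²) = √2182509 ≈ 1477.3, ∠ = arctan(1470/147) ≈ 84.29°
|L| = 200 · 1777.9 / 2.1716e+06 ≈ 0.16374
Gain = 20 log₁₀(0.16374) ≈ -15.72 dB
∠L = 55.77° − 174.10° = -118.33°

ω = 147: 16.4 dB, -124.7°; ω = 1470: -15.7 dB, -118.3°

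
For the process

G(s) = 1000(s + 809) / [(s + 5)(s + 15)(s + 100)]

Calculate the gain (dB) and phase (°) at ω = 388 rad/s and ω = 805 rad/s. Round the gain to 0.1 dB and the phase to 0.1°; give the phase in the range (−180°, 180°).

ω = 388: -36.6 dB, 133.0°; ω = 805: -53.3 dB, 143.4°

At s = jω = j388:
zero (s+809): 809 + j388 → |·| = √(809²+388²) = √805025 ≈ 897.23, ∠ = arctan(388/809) ≈ 25.62°
pole (s+5): 5 + j388 → |·| = √(5²+388²) = √150569 ≈ 388.03, ∠ = arctan(388/5) ≈ 89.26°
pole (s+15): 15 + j388 → |·| = √(15²+388²) = √150769 ≈ 388.29, ∠ = arctan(388/15) ≈ 87.79°
pole (s+100): 100 + j388 → |·| = √(100²+388²) = √160544 ≈ 400.68, ∠ = arctan(388/100) ≈ 75.55°
|G| = 1000 · 897.23 / 6.037e+07 ≈ 0.014862
Gain = 20 log₁₀(0.014862) ≈ -36.56 dB
∠G = 25.62° − 252.60° = -226.98° ≡ 133.02° (principal value)

At s = jω = j805:
zero (s+809): 809 + j805 → |·| = √(809²+805²) = √1302506 ≈ 1141.3, ∠ = arctan(805/809) ≈ 44.86°
pole (s+5): 5 + j805 → |·| = √(5²+805²) = √648050 ≈ 805.02, ∠ = arctan(805/5) ≈ 89.64°
pole (s+15): 15 + j805 → |·| = √(15²+805²) = √648250 ≈ 805.14, ∠ = arctan(805/15) ≈ 88.93°
pole (s+100): 100 + j805 → |·| = √(100²+805²) = √658025 ≈ 811.19, ∠ = arctan(805/100) ≈ 82.92°
|G| = 1000 · 1141.3 / 5.2578e+08 ≈ 0.0021707
Gain = 20 log₁₀(0.0021707) ≈ -53.27 dB
∠G = 44.86° − 261.49° = -216.63° ≡ 143.37° (principal value)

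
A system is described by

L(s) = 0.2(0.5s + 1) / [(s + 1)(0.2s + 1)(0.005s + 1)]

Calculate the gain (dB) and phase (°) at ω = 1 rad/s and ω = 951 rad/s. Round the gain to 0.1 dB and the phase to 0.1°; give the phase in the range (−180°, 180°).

ω = 1: -16.2 dB, -30.0°; ω = 951: -79.3 dB, -167.9°

At ω = 1 rad/s:
zero (1 + j1·0.5) = 1 + j0.5 → |·| ≈ 1.118, ∠ ≈ 26.57°
pole (1 + j1·1) = 1 + j1 → |·| ≈ 1.4142, ∠ ≈ 45.00°
pole (1 + j1·0.2) = 1 + j0.2 → |·| ≈ 1.0198, ∠ ≈ 11.31°
pole (1 + j1·0.005) = 1 + j0.005 → |·| ≈ 1, ∠ ≈ 0.29°
|L| = 0.2 · 1.118 / (1.4142 · 1.0198 · 1) ≈ 0.15504
Gain = 20 log₁₀(0.15504) ≈ -16.19 dB
∠L = (26.57°) − (45.00° + 11.31° + 0.29°) = -30.03°

At ω = 951 rad/s:
zero (1 + j951·0.5) = 1 + j475.5 → |·| ≈ 475.5, ∠ ≈ 89.88°
pole (1 + j951·1) = 1 + j951 → |·| ≈ 951, ∠ ≈ 89.94°
pole (1 + j951·0.2) = 1 + j190.2 → |·| ≈ 190.2, ∠ ≈ 89.70°
pole (1 + j951·0.005) = 1 + j4.755 → |·| ≈ 4.859, ∠ ≈ 78.12°
|L| = 0.2 · 475.5 / (951 · 190.2 · 4.859) ≈ 0.0001082
Gain = 20 log₁₀(0.0001082) ≈ -79.32 dB
∠L = (89.88°) − (89.94° + 89.70° + 78.12°) = -167.88°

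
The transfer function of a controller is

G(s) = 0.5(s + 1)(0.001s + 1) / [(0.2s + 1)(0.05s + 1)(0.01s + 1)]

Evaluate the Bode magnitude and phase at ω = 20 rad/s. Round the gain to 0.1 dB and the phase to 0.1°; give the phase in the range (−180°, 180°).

4.5 dB, -44.0°

At ω = 20 rad/s:
zero (1 + j20·1) = 1 + j20 → |·| ≈ 20.025, ∠ ≈ 87.14°
zero (1 + j20·0.001) = 1 + j0.02 → |·| ≈ 1.0002, ∠ ≈ 1.15°
pole (1 + j20·0.2) = 1 + j4 → |·| ≈ 4.1231, ∠ ≈ 75.96°
pole (1 + j20·0.05) = 1 + j1 → |·| ≈ 1.4142, ∠ ≈ 45.00°
pole (1 + j20·0.01) = 1 + j0.2 → |·| ≈ 1.0198, ∠ ≈ 11.31°
|G| = 0.5 · 20.025 · 1.0002 / (4.1231 · 1.4142 · 1.0198) ≈ 1.6841
Gain = 20 log₁₀(1.6841) ≈ 4.53 dB
∠G = (87.14° + 1.15°) − (75.96° + 45.00° + 11.31°) = -43.98°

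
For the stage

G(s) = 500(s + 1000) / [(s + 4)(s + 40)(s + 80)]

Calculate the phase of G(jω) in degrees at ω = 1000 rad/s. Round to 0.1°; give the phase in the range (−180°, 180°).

At s = jω = j1000:
zero (s+1000): 1000 + j1000 → |·| = √(1000²+1000²) = √2000000 ≈ 1414.2, ∠ = arctan(1000/1000) ≈ 45.00°
pole (s+4): 4 + j1000 → |·| = √(4²+1000²) = √1000016 ≈ 1000, ∠ = arctan(1000/4) ≈ 89.77°
pole (s+40): 40 + j1000 → |·| = √(40²+1000²) = √1001600 ≈ 1000.8, ∠ = arctan(1000/40) ≈ 87.71°
pole (s+80): 80 + j1000 → |·| = √(80²+1000²) = √1006400 ≈ 1003.2, ∠ = arctan(1000/80) ≈ 85.43°
∠G = 45.00° − 262.91° = -217.91° ≡ 142.09° (principal value)

142.1°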